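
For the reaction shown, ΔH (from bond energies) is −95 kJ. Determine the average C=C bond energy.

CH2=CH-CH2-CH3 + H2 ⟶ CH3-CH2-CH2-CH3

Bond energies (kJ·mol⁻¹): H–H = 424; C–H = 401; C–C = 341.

D(C=C) ≈ 624 kJ/mol

Let D be the C=C bond energy.
Σ(broken) = 2×341 + 8×401 + 1×D + 1×424 = 4314 + D
Σ(formed) = 3×341 + 10×401 = 5033
ΔH = Σ(broken) − Σ(formed) = (4314 + D) − (5033) = −719 + D
Setting this equal to −95 kJ gives D = 624 kJ/mol.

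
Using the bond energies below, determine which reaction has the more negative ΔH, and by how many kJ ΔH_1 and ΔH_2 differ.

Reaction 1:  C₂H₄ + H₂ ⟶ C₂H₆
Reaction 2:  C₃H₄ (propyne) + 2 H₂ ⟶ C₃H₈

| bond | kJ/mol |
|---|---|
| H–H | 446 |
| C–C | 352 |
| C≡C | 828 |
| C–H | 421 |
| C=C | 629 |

Reaction 1:
  Bonds broken (reactants):
    C–H: 4 × 421 = 1684
    C=C: 1 × 629 = 629
    H–H: 1 × 446 = 446
    Σ(broken) = 2759 kJ
  Bonds formed (products):
    C–C: 1 × 352 = 352
    C–H: 6 × 421 = 2526
    Σ(formed) = 2878 kJ
  ΔH_1 = 2759 − 2878 = −119 kJ
Reaction 2:
  Bonds broken (reactants):
    C≡C: 1 × 828 = 828
    C–C: 1 × 352 = 352
    C–H: 4 × 421 = 1684
    H–H: 2 × 446 = 892
    Σ(broken) = 3756 kJ
  Bonds formed (products):
    C–C: 2 × 352 = 704
    C–H: 8 × 421 = 3368
    Σ(formed) = 4072 kJ
  ΔH_2 = 3756 − 4072 = −316 kJ
ΔH_1 − ΔH_2 = +197 kJ, so reaction 2 has the more negative ΔH; |ΔH_1 − ΔH_2| = 197 kJ.

Reaction 2, by 197 kJ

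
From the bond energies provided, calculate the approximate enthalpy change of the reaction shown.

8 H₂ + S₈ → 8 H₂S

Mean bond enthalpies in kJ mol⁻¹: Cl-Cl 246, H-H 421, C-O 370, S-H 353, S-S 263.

Bonds broken (reactants):
  H-H: 8 × 421 = 3368
  S-S: 8 × 263 = 2104
  Σ(broken) = 5472 kJ
Bonds formed (products):
  S-H: 16 × 353 = 5648
  Σ(formed) = 5648 kJ
ΔH = Σ(broken) − Σ(formed) = 5472 − 5648 = −176 kJ

ΔH ≈ −176 kJ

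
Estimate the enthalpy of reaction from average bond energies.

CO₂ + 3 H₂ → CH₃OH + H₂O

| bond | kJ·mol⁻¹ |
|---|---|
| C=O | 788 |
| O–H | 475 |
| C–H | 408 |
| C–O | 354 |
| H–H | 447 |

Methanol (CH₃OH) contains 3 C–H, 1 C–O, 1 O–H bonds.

Bonds broken (reactants):
  C=O: 2 × 788 = 1576
  H–H: 3 × 447 = 1341
  Σ(broken) = 2917 kJ
Bonds formed (products):
  C–H: 3 × 408 = 1224
  C–O: 1 × 354 = 354
  O–H: 3 × 475 = 1425
  Σ(formed) = 3003 kJ
ΔH = Σ(broken) − Σ(formed) = 2917 − 3003 = −86 kJ

ΔH ≈ −86 kJ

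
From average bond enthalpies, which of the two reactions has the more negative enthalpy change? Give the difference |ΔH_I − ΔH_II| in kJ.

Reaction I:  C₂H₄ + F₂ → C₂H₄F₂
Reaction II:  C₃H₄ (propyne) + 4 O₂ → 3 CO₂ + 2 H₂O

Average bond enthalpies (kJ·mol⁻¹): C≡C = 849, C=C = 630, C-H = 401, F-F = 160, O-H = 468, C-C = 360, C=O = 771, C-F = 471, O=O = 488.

Reaction I:
  Bonds broken (reactants):
    C-H: 4 × 401 = 1604
    C=C: 1 × 630 = 630
    F-F: 1 × 160 = 160
    Σ(broken) = 2394 kJ
  Bonds formed (products):
    C-C: 1 × 360 = 360
    C-F: 2 × 471 = 942
    C-H: 4 × 401 = 1604
    Σ(formed) = 2906 kJ
  ΔH_I = 2394 − 2906 = −512 kJ
Reaction II:
  Bonds broken (reactants):
    C≡C: 1 × 849 = 849
    C-C: 1 × 360 = 360
    C-H: 4 × 401 = 1604
    O=O: 4 × 488 = 1952
    Σ(broken) = 4765 kJ
  Bonds formed (products):
    C=O: 6 × 771 = 4626
    O-H: 4 × 468 = 1872
    Σ(formed) = 6498 kJ
  ΔH_II = 4765 − 6498 = −1733 kJ
ΔH_I − ΔH_II = +1221 kJ, so reaction II has the more negative ΔH; |ΔH_I − ΔH_II| = 1221 kJ.

Reaction II, by 1221 kJ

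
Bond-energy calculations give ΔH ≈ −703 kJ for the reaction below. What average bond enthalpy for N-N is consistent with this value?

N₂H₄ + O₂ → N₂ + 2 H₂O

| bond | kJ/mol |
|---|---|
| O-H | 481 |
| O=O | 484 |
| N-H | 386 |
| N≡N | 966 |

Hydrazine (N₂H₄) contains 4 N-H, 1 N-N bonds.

Let D be the N-N bond energy.
Σ(broken) = 4×386 + 1×D + 1×484 = 2028 + D
Σ(formed) = 1×966 + 4×481 = 2890
ΔH = Σ(broken) − Σ(formed) = (2028 + D) − (2890) = −862 + D
Setting this equal to −703 kJ gives D = 159 kJ/mol.

D(N-N) ≈ 159 kJ/mol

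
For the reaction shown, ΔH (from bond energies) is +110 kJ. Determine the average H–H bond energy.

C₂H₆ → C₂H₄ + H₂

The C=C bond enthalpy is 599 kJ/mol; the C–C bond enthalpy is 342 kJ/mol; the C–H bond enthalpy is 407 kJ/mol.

Let D be the H–H bond energy.
Σ(broken) = 1×342 + 6×407 = 2784
Σ(formed) = 4×407 + 1×599 + 1×D = 2227 + D
ΔH = Σ(broken) − Σ(formed) = (2784) − (2227 + D) = +557 − D
Setting this equal to +110 kJ gives D = 447 kJ/mol.

D(H–H) ≈ 447 kJ/mol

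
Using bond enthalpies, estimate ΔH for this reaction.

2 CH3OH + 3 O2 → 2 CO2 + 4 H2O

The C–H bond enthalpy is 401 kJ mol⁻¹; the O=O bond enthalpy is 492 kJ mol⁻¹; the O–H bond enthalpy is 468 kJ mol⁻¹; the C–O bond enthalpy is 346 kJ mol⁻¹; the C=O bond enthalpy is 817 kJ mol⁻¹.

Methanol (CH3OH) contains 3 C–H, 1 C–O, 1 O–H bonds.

Bonds broken (reactants):
  C–H: 6 × 401 = 2406
  C–O: 2 × 346 = 692
  O–H: 2 × 468 = 936
  O=O: 3 × 492 = 1476
  Σ(broken) = 5510 kJ
Bonds formed (products):
  C=O: 4 × 817 = 3268
  O–H: 8 × 468 = 3744
  Σ(formed) = 7012 kJ
ΔH = Σ(broken) − Σ(formed) = 5510 − 7012 = −1502 kJ

ΔH ≈ −1502 kJ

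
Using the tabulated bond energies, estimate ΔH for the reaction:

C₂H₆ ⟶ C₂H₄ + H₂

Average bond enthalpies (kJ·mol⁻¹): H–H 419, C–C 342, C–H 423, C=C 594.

Bonds broken (reactants):
  C–C: 1 × 342 = 342
  C–H: 6 × 423 = 2538
  Σ(broken) = 2880 kJ
Bonds formed (products):
  C–H: 4 × 423 = 1692
  C=C: 1 × 594 = 594
  H–H: 1 × 419 = 419
  Σ(formed) = 2705 kJ
ΔH = Σ(broken) − Σ(formed) = 2880 − 2705 = +175 kJ

ΔH ≈ +175 kJ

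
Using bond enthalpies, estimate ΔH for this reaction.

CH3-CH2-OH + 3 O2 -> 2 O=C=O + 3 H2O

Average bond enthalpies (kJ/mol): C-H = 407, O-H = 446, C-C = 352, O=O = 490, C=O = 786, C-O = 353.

ΔH ≈ −1164 kJ

Bonds broken (reactants):
  C-C: 1 × 352 = 352
  C-H: 5 × 407 = 2035
  C-O: 1 × 353 = 353
  O-H: 1 × 446 = 446
  O=O: 3 × 490 = 1470
  Σ(broken) = 4656 kJ
Bonds formed (products):
  C=O: 4 × 786 = 3144
  O-H: 6 × 446 = 2676
  Σ(formed) = 5820 kJ
ΔH = Σ(broken) − Σ(formed) = 4656 − 5820 = −1164 kJ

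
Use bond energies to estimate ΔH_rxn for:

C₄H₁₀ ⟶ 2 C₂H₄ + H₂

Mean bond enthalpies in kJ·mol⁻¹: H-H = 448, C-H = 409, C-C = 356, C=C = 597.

ΔH ≈ +244 kJ

Bonds broken (reactants):
  C-C: 3 × 356 = 1068
  C-H: 10 × 409 = 4090
  Σ(broken) = 5158 kJ
Bonds formed (products):
  C-H: 8 × 409 = 3272
  C=C: 2 × 597 = 1194
  H-H: 1 × 448 = 448
  Σ(formed) = 4914 kJ
ΔH = Σ(broken) − Σ(formed) = 5158 − 4914 = +244 kJ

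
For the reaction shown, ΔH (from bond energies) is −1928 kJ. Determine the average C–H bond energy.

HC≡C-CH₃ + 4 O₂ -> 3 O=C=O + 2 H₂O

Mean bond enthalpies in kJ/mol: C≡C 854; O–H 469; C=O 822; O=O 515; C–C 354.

Let D be the C–H bond energy.
Σ(broken) = 1×854 + 1×354 + 4×D + 4×515 = 3268 + 4D
Σ(formed) = 6×822 + 4×469 = 6808
ΔH = Σ(broken) − Σ(formed) = (3268 + 4D) − (6808) = −3540 + 4D
Setting this equal to −1928 kJ gives 4D = 1612, so D = 403 kJ/mol.

D(C–H) ≈ 403 kJ/mol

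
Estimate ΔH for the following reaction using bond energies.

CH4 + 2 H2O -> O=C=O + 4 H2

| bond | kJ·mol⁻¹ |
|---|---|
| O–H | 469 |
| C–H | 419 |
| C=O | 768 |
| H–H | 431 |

Bonds broken (reactants):
  C–H: 4 × 419 = 1676
  O–H: 4 × 469 = 1876
  Σ(broken) = 3552 kJ
Bonds formed (products):
  C=O: 2 × 768 = 1536
  H–H: 4 × 431 = 1724
  Σ(formed) = 3260 kJ
ΔH = Σ(broken) − Σ(formed) = 3552 − 3260 = +292 kJ

ΔH ≈ +292 kJ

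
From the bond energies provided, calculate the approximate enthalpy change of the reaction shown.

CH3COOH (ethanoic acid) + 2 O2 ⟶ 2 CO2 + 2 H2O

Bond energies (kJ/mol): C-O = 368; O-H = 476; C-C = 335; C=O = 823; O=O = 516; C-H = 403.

Bonds broken (reactants):
  C-C: 1 × 335 = 335
  C-H: 3 × 403 = 1209
  C-O: 1 × 368 = 368
  C=O: 1 × 823 = 823
  O-H: 1 × 476 = 476
  O=O: 2 × 516 = 1032
  Σ(broken) = 4243 kJ
Bonds formed (products):
  C=O: 4 × 823 = 3292
  O-H: 4 × 476 = 1904
  Σ(formed) = 5196 kJ
ΔH = Σ(broken) − Σ(formed) = 4243 − 5196 = −953 kJ

ΔH ≈ −953 kJ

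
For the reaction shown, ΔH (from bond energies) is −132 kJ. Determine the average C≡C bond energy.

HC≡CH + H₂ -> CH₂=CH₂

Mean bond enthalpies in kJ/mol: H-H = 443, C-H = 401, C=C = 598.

D(C≡C) ≈ 825 kJ/mol

Let D be the C≡C bond energy.
Σ(broken) = 1×D + 2×401 + 1×443 = 1245 + D
Σ(formed) = 4×401 + 1×598 = 2202
ΔH = Σ(broken) − Σ(formed) = (1245 + D) − (2202) = −957 + D
Setting this equal to −132 kJ gives D = 825 kJ/mol.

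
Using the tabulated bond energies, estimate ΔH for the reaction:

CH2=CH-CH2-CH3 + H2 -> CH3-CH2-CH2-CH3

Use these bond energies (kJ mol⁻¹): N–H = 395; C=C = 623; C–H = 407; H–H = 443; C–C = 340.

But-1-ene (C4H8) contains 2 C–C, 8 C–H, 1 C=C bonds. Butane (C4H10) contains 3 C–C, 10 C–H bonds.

ΔH ≈ −88 kJ

Bonds broken (reactants):
  C–C: 2 × 340 = 680
  C–H: 8 × 407 = 3256
  C=C: 1 × 623 = 623
  H–H: 1 × 443 = 443
  Σ(broken) = 5002 kJ
Bonds formed (products):
  C–C: 3 × 340 = 1020
  C–H: 10 × 407 = 4070
  Σ(formed) = 5090 kJ
ΔH = Σ(broken) − Σ(formed) = 5002 − 5090 = −88 kJ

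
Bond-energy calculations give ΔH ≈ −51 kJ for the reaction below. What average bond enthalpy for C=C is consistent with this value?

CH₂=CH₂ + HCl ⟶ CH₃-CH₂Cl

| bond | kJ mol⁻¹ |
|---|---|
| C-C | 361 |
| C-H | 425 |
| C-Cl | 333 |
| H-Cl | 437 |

Let D be the C=C bond energy.
Σ(broken) = 4×425 + 1×D + 1×437 = 2137 + D
Σ(formed) = 1×361 + 1×333 + 5×425 = 2819
ΔH = Σ(broken) − Σ(formed) = (2137 + D) − (2819) = −682 + D
Setting this equal to −51 kJ gives D = 631 kJ/mol.

D(C=C) ≈ 631 kJ/mol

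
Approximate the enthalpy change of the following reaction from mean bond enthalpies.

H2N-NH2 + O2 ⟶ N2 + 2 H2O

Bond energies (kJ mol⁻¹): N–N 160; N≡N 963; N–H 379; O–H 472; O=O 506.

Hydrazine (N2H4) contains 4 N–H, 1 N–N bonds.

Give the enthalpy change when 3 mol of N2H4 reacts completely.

Bonds broken (reactants):
  N–H: 4 × 379 = 1516
  N–N: 1 × 160 = 160
  O=O: 1 × 506 = 506
  Σ(broken) = 2182 kJ
Bonds formed (products):
  N≡N: 1 × 963 = 963
  O–H: 4 × 472 = 1888
  Σ(formed) = 2851 kJ
ΔH = Σ(broken) − Σ(formed) = 2182 − 2851 = −669 kJ
For 3× the reaction as written: 3 × (−669) = −2007 kJ

ΔH = −2007 kJ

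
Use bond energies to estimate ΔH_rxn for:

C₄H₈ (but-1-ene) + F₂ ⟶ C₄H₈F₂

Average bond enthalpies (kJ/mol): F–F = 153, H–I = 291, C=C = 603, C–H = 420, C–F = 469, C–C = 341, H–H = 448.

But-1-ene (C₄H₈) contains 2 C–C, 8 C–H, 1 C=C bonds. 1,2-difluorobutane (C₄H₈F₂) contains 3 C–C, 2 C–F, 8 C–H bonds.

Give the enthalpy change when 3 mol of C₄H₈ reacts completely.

Bonds broken (reactants):
  C–C: 2 × 341 = 682
  C–H: 8 × 420 = 3360
  C=C: 1 × 603 = 603
  F–F: 1 × 153 = 153
  Σ(broken) = 4798 kJ
Bonds formed (products):
  C–C: 3 × 341 = 1023
  C–F: 2 × 469 = 938
  C–H: 8 × 420 = 3360
  Σ(formed) = 5321 kJ
ΔH = Σ(broken) − Σ(formed) = 4798 − 5321 = −523 kJ
For 3× the reaction as written: 3 × (−523) = −1569 kJ

ΔH = −1569 kJ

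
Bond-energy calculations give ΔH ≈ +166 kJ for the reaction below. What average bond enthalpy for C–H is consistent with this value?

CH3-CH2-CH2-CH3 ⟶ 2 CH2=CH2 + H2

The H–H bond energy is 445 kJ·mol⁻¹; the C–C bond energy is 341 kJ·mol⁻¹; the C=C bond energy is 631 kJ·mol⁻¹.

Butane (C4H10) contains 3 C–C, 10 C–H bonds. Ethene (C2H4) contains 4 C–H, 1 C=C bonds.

D(C–H) ≈ 425 kJ/mol

Let D be the C–H bond energy.
Σ(broken) = 3×341 + 10×D = 1023 + 10D
Σ(formed) = 8×D + 2×631 + 1×445 = 1707 + 8D
ΔH = Σ(broken) − Σ(formed) = (1023 + 10D) − (1707 + 8D) = −684 + 2D
Setting this equal to +166 kJ gives 2D = 850, so D = 425 kJ/mol.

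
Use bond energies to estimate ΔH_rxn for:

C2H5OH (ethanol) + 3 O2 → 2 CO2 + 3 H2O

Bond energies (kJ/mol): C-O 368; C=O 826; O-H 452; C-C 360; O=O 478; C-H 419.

ΔH ≈ −1307 kJ

Bonds broken (reactants):
  C-C: 1 × 360 = 360
  C-H: 5 × 419 = 2095
  C-O: 1 × 368 = 368
  O-H: 1 × 452 = 452
  O=O: 3 × 478 = 1434
  Σ(broken) = 4709 kJ
Bonds formed (products):
  C=O: 4 × 826 = 3304
  O-H: 6 × 452 = 2712
  Σ(formed) = 6016 kJ
ΔH = Σ(broken) − Σ(formed) = 4709 − 6016 = −1307 kJ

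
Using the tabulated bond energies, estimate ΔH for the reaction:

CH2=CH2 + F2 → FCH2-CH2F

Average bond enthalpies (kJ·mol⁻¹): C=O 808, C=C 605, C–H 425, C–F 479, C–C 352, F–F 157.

ΔH ≈ −548 kJ

Bonds broken (reactants):
  C–H: 4 × 425 = 1700
  C=C: 1 × 605 = 605
  F–F: 1 × 157 = 157
  Σ(broken) = 2462 kJ
Bonds formed (products):
  C–C: 1 × 352 = 352
  C–F: 2 × 479 = 958
  C–H: 4 × 425 = 1700
  Σ(formed) = 3010 kJ
ΔH = Σ(broken) − Σ(formed) = 2462 − 3010 = −548 kJ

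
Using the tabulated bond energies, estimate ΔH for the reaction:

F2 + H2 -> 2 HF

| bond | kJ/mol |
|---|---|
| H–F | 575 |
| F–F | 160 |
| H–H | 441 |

Bonds broken (reactants):
  F–F: 1 × 160 = 160
  H–H: 1 × 441 = 441
  Σ(broken) = 601 kJ
Bonds formed (products):
  H–F: 2 × 575 = 1150
  Σ(formed) = 1150 kJ
ΔH = Σ(broken) − Σ(formed) = 601 − 1150 = −549 kJ

ΔH ≈ −549 kJ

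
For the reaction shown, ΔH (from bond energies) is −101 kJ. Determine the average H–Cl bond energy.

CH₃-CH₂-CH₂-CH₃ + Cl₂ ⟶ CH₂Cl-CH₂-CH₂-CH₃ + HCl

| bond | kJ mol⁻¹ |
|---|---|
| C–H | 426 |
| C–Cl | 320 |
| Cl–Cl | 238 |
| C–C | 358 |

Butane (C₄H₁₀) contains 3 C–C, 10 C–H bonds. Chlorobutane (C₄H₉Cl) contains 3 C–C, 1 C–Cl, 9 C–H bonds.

D(H–Cl) ≈ 445 kJ/mol

Let D be the H–Cl bond energy.
Σ(broken) = 3×358 + 10×426 + 1×238 = 5572
Σ(formed) = 3×358 + 1×320 + 9×426 + 1×D = 5228 + D
ΔH = Σ(broken) − Σ(formed) = (5572) − (5228 + D) = +344 − D
Setting this equal to −101 kJ gives D = 445 kJ/mol.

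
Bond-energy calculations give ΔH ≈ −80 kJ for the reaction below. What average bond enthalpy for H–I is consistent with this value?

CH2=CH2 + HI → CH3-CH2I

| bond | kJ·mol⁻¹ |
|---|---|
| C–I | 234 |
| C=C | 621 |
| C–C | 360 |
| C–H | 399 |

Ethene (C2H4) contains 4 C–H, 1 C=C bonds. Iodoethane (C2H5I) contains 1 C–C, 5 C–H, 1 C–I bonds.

D(H–I) ≈ 292 kJ/mol

Let D be the H–I bond energy.
Σ(broken) = 4×399 + 1×621 + 1×D = 2217 + D
Σ(formed) = 1×360 + 5×399 + 1×234 = 2589
ΔH = Σ(broken) − Σ(formed) = (2217 + D) − (2589) = −372 + D
Setting this equal to −80 kJ gives D = 292 kJ/mol.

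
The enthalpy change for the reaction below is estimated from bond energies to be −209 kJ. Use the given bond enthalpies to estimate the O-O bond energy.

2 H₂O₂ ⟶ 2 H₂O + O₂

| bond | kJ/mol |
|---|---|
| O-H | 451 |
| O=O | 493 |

D(O-O) ≈ 142 kJ/mol

Let D be the O-O bond energy.
Σ(broken) = 4×451 + 2×D = 1804 + 2D
Σ(formed) = 4×451 + 1×493 = 2297
ΔH = Σ(broken) − Σ(formed) = (1804 + 2D) − (2297) = −493 + 2D
Setting this equal to −209 kJ gives 2D = 284, so D = 142 kJ/mol.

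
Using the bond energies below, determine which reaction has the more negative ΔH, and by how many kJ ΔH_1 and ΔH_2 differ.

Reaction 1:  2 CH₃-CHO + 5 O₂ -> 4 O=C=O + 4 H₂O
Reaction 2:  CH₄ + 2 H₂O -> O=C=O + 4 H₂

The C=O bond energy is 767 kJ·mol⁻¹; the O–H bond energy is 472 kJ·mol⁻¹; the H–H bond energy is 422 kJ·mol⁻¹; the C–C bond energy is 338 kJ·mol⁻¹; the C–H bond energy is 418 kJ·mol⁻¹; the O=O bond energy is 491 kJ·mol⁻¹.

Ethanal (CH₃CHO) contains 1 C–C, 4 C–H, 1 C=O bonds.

Reaction 1, by 2241 kJ

Reaction 1:
  Bonds broken (reactants):
    C–C: 2 × 338 = 676
    C–H: 8 × 418 = 3344
    C=O: 2 × 767 = 1534
    O=O: 5 × 491 = 2455
    Σ(broken) = 8009 kJ
  Bonds formed (products):
    C=O: 8 × 767 = 6136
    O–H: 8 × 472 = 3776
    Σ(formed) = 9912 kJ
  ΔH_1 = 8009 − 9912 = −1903 kJ
Reaction 2:
  Bonds broken (reactants):
    C–H: 4 × 418 = 1672
    O–H: 4 × 472 = 1888
    Σ(broken) = 3560 kJ
  Bonds formed (products):
    C=O: 2 × 767 = 1534
    H–H: 4 × 422 = 1688
    Σ(formed) = 3222 kJ
  ΔH_2 = 3560 − 3222 = +338 kJ
ΔH_1 − ΔH_2 = −2241 kJ, so reaction 1 has the more negative ΔH; |ΔH_1 − ΔH_2| = 2241 kJ.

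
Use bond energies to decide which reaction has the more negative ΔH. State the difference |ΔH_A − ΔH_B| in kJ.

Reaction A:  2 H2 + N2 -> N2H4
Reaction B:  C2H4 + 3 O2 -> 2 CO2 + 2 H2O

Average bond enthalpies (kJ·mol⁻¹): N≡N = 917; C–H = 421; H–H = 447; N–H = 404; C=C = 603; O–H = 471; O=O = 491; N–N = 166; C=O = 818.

Reaction A:
  Bonds broken (reactants):
    H–H: 2 × 447 = 894
    N≡N: 1 × 917 = 917
    Σ(broken) = 1811 kJ
  Bonds formed (products):
    N–H: 4 × 404 = 1616
    N–N: 1 × 166 = 166
    Σ(formed) = 1782 kJ
  ΔH_A = 1811 − 1782 = +29 kJ
Reaction B:
  Bonds broken (reactants):
    C–H: 4 × 421 = 1684
    C=C: 1 × 603 = 603
    O=O: 3 × 491 = 1473
    Σ(broken) = 3760 kJ
  Bonds formed (products):
    C=O: 4 × 818 = 3272
    O–H: 4 × 471 = 1884
    Σ(formed) = 5156 kJ
  ΔH_B = 3760 − 5156 = −1396 kJ
ΔH_A − ΔH_B = +1425 kJ, so reaction B has the more negative ΔH; |ΔH_A − ΔH_B| = 1425 kJ.

Reaction B, by 1425 kJ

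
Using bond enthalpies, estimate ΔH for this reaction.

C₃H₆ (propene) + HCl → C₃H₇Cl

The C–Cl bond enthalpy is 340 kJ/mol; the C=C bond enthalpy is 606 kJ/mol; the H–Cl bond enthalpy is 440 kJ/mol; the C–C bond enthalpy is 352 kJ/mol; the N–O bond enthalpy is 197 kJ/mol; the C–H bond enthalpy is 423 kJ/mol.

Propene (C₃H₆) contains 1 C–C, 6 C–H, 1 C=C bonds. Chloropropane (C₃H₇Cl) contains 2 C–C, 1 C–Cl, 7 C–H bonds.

Bonds broken (reactants):
  C–C: 1 × 352 = 352
  C–H: 6 × 423 = 2538
  C=C: 1 × 606 = 606
  H–Cl: 1 × 440 = 440
  Σ(broken) = 3936 kJ
Bonds formed (products):
  C–C: 2 × 352 = 704
  C–Cl: 1 × 340 = 340
  C–H: 7 × 423 = 2961
  Σ(formed) = 4005 kJ
ΔH = Σ(broken) − Σ(formed) = 3936 − 4005 = −69 kJ

ΔH ≈ −69 kJ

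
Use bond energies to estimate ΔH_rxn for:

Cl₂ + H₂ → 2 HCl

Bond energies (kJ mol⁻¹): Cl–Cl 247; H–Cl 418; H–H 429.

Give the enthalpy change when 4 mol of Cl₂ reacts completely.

Bonds broken (reactants):
  Cl–Cl: 1 × 247 = 247
  H–H: 1 × 429 = 429
  Σ(broken) = 676 kJ
Bonds formed (products):
  H–Cl: 2 × 418 = 836
  Σ(formed) = 836 kJ
ΔH = Σ(broken) − Σ(formed) = 676 − 836 = −160 kJ
For 4× the reaction as written: 4 × (−160) = −640 kJ

ΔH = −640 kJ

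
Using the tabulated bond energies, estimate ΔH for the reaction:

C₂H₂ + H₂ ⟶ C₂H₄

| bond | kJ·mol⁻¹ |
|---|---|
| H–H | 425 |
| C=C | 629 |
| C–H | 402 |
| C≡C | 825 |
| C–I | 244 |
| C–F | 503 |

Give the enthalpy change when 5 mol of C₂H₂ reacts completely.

Bonds broken (reactants):
  C≡C: 1 × 825 = 825
  C–H: 2 × 402 = 804
  H–H: 1 × 425 = 425
  Σ(broken) = 2054 kJ
Bonds formed (products):
  C–H: 4 × 402 = 1608
  C=C: 1 × 629 = 629
  Σ(formed) = 2237 kJ
ΔH = Σ(broken) − Σ(formed) = 2054 − 2237 = −183 kJ
For 5× the reaction as written: 5 × (−183) = −915 kJ

ΔH = −915 kJ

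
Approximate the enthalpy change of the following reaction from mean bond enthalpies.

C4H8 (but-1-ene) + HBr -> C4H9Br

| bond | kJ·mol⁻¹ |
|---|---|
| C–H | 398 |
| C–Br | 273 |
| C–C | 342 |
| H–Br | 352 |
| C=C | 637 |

Bonds broken (reactants):
  C–C: 2 × 342 = 684
  C–H: 8 × 398 = 3184
  C=C: 1 × 637 = 637
  H–Br: 1 × 352 = 352
  Σ(broken) = 4857 kJ
Bonds formed (products):
  C–Br: 1 × 273 = 273
  C–C: 3 × 342 = 1026
  C–H: 9 × 398 = 3582
  Σ(formed) = 4881 kJ
ΔH = Σ(broken) − Σ(formed) = 4857 − 4881 = −24 kJ

ΔH ≈ −24 kJ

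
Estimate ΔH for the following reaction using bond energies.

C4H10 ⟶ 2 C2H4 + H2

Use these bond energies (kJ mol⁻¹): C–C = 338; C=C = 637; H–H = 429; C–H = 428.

ΔH ≈ +167 kJ

Bonds broken (reactants):
  C–C: 3 × 338 = 1014
  C–H: 10 × 428 = 4280
  Σ(broken) = 5294 kJ
Bonds formed (products):
  C–H: 8 × 428 = 3424
  C=C: 2 × 637 = 1274
  H–H: 1 × 429 = 429
  Σ(formed) = 5127 kJ
ΔH = Σ(broken) − Σ(formed) = 5294 − 5127 = +167 kJ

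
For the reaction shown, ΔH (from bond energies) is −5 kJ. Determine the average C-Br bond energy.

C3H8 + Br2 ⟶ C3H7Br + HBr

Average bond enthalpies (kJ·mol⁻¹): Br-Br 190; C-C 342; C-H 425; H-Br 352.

Let D be the C-Br bond energy.
Σ(broken) = 1×190 + 2×342 + 8×425 = 4274
Σ(formed) = 1×D + 2×342 + 7×425 + 1×352 = 4011 + D
ΔH = Σ(broken) − Σ(formed) = (4274) − (4011 + D) = +263 − D
Setting this equal to −5 kJ gives D = 268 kJ/mol.

D(C-Br) ≈ 268 kJ/mol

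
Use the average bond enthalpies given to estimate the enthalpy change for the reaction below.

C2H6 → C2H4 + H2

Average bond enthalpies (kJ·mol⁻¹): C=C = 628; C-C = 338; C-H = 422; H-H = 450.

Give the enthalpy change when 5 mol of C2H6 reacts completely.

Bonds broken (reactants):
  C-C: 1 × 338 = 338
  C-H: 6 × 422 = 2532
  Σ(broken) = 2870 kJ
Bonds formed (products):
  C-H: 4 × 422 = 1688
  C=C: 1 × 628 = 628
  H-H: 1 × 450 = 450
  Σ(formed) = 2766 kJ
ΔH = Σ(broken) − Σ(formed) = 2870 − 2766 = +104 kJ
For 5× the reaction as written: 5 × (+104) = +520 kJ

ΔH = +520 kJ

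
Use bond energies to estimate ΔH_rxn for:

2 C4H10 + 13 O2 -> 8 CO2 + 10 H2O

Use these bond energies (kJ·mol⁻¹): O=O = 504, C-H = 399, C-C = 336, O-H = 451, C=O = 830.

Bonds broken (reactants):
  C-C: 6 × 336 = 2016
  C-H: 20 × 399 = 7980
  O=O: 13 × 504 = 6552
  Σ(broken) = 16548 kJ
Bonds formed (products):
  C=O: 16 × 830 = 13280
  O-H: 20 × 451 = 9020
  Σ(formed) = 22300 kJ
ΔH = Σ(broken) − Σ(formed) = 16548 − 22300 = −5752 kJ

ΔH ≈ −5752 kJ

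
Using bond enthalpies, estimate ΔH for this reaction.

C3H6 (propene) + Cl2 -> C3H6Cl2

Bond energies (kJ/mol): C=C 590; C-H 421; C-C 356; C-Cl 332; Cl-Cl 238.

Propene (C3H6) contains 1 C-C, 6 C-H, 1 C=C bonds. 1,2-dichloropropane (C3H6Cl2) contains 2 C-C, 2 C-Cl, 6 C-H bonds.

Bonds broken (reactants):
  C-C: 1 × 356 = 356
  C-H: 6 × 421 = 2526
  C=C: 1 × 590 = 590
  Cl-Cl: 1 × 238 = 238
  Σ(broken) = 3710 kJ
Bonds formed (products):
  C-C: 2 × 356 = 712
  C-Cl: 2 × 332 = 664
  C-H: 6 × 421 = 2526
  Σ(formed) = 3902 kJ
ΔH = Σ(broken) − Σ(formed) = 3710 − 3902 = −192 kJ

ΔH ≈ −192 kJ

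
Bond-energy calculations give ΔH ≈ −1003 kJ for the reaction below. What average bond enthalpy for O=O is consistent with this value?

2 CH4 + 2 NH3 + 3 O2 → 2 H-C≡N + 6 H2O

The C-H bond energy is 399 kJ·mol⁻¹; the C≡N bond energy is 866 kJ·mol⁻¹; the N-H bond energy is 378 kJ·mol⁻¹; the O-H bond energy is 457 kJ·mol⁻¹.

D(O=O) ≈ 517 kJ/mol

Let D be the O=O bond energy.
Σ(broken) = 8×399 + 6×378 + 3×D = 5460 + 3D
Σ(formed) = 2×866 + 2×399 + 12×457 = 8014
ΔH = Σ(broken) − Σ(formed) = (5460 + 3D) − (8014) = −2554 + 3D
Setting this equal to −1003 kJ gives 3D = 1551, so D = 517 kJ/mol.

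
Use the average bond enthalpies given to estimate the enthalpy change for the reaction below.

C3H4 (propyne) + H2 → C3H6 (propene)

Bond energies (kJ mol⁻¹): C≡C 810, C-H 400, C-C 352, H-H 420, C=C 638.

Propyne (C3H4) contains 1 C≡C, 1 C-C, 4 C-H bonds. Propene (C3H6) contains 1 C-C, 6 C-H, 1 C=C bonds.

Bonds broken (reactants):
  C≡C: 1 × 810 = 810
  C-C: 1 × 352 = 352
  C-H: 4 × 400 = 1600
  H-H: 1 × 420 = 420
  Σ(broken) = 3182 kJ
Bonds formed (products):
  C-C: 1 × 352 = 352
  C-H: 6 × 400 = 2400
  C=C: 1 × 638 = 638
  Σ(formed) = 3390 kJ
ΔH = Σ(broken) − Σ(formed) = 3182 − 3390 = −208 kJ

ΔH ≈ −208 kJ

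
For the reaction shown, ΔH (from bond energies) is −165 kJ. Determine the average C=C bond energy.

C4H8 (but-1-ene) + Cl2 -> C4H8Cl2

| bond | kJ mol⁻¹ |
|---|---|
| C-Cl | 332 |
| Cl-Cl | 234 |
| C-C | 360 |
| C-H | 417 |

D(C=C) ≈ 625 kJ/mol

Let D be the C=C bond energy.
Σ(broken) = 2×360 + 8×417 + 1×D + 1×234 = 4290 + D
Σ(formed) = 3×360 + 2×332 + 8×417 = 5080
ΔH = Σ(broken) − Σ(formed) = (4290 + D) − (5080) = −790 + D
Setting this equal to −165 kJ gives D = 625 kJ/mol.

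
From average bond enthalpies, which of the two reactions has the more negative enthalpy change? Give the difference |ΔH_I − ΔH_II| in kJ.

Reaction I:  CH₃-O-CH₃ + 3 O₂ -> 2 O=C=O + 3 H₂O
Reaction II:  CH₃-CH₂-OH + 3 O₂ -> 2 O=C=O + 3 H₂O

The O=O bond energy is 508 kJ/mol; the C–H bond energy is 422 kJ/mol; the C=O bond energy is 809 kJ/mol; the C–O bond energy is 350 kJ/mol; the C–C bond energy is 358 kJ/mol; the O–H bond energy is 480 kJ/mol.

Reaction I, by 66 kJ

Reaction I:
  Bonds broken (reactants):
    C–H: 6 × 422 = 2532
    C–O: 2 × 350 = 700
    O=O: 3 × 508 = 1524
    Σ(broken) = 4756 kJ
  Bonds formed (products):
    C=O: 4 × 809 = 3236
    O–H: 6 × 480 = 2880
    Σ(formed) = 6116 kJ
  ΔH_I = 4756 − 6116 = −1360 kJ
Reaction II:
  Bonds broken (reactants):
    C–C: 1 × 358 = 358
    C–H: 5 × 422 = 2110
    C–O: 1 × 350 = 350
    O–H: 1 × 480 = 480
    O=O: 3 × 508 = 1524
    Σ(broken) = 4822 kJ
  Bonds formed (products):
    C=O: 4 × 809 = 3236
    O–H: 6 × 480 = 2880
    Σ(formed) = 6116 kJ
  ΔH_II = 4822 − 6116 = −1294 kJ
ΔH_I − ΔH_II = −66 kJ, so reaction I has the more negative ΔH; |ΔH_I − ΔH_II| = 66 kJ.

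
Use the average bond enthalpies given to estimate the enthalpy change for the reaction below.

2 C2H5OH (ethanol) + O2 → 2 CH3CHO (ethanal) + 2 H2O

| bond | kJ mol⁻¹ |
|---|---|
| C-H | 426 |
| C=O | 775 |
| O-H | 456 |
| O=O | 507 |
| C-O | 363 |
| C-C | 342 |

ΔH ≈ −377 kJ

Bonds broken (reactants):
  C-C: 2 × 342 = 684
  C-H: 10 × 426 = 4260
  C-O: 2 × 363 = 726
  O-H: 2 × 456 = 912
  O=O: 1 × 507 = 507
  Σ(broken) = 7089 kJ
Bonds formed (products):
  C-C: 2 × 342 = 684
  C-H: 8 × 426 = 3408
  C=O: 2 × 775 = 1550
  O-H: 4 × 456 = 1824
  Σ(formed) = 7466 kJ
ΔH = Σ(broken) − Σ(formed) = 7089 − 7466 = −377 kJ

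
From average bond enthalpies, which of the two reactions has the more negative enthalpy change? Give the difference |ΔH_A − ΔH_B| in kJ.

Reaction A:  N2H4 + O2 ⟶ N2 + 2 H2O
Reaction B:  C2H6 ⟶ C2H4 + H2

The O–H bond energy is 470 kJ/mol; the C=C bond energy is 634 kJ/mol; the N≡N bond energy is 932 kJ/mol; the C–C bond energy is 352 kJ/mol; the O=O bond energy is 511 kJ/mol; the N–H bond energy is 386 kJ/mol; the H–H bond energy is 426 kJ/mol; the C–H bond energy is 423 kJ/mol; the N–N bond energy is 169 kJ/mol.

Reaction A, by 726 kJ

Reaction A:
  Bonds broken (reactants):
    N–H: 4 × 386 = 1544
    N–N: 1 × 169 = 169
    O=O: 1 × 511 = 511
    Σ(broken) = 2224 kJ
  Bonds formed (products):
    N≡N: 1 × 932 = 932
    O–H: 4 × 470 = 1880
    Σ(formed) = 2812 kJ
  ΔH_A = 2224 − 2812 = −588 kJ
Reaction B:
  Bonds broken (reactants):
    C–C: 1 × 352 = 352
    C–H: 6 × 423 = 2538
    Σ(broken) = 2890 kJ
  Bonds formed (products):
    C–H: 4 × 423 = 1692
    C=C: 1 × 634 = 634
    H–H: 1 × 426 = 426
    Σ(formed) = 2752 kJ
  ΔH_B = 2890 − 2752 = +138 kJ
ΔH_A − ΔH_B = −726 kJ, so reaction A has the more negative ΔH; |ΔH_A − ΔH_B| = 726 kJ.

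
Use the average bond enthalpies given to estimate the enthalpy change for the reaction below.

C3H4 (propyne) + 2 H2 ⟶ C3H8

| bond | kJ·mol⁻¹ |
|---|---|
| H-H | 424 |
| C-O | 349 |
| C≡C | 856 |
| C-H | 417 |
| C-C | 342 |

ΔH ≈ −306 kJ

Bonds broken (reactants):
  C≡C: 1 × 856 = 856
  C-C: 1 × 342 = 342
  C-H: 4 × 417 = 1668
  H-H: 2 × 424 = 848
  Σ(broken) = 3714 kJ
Bonds formed (products):
  C-C: 2 × 342 = 684
  C-H: 8 × 417 = 3336
  Σ(formed) = 4020 kJ
ΔH = Σ(broken) − Σ(formed) = 3714 − 4020 = −306 kJ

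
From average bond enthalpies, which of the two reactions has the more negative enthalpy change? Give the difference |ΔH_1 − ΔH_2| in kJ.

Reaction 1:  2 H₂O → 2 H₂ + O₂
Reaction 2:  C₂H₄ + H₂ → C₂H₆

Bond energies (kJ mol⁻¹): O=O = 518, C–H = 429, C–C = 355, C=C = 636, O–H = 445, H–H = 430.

Reaction 2, by 549 kJ

Reaction 1:
  Bonds broken (reactants):
    O–H: 4 × 445 = 1780
    Σ(broken) = 1780 kJ
  Bonds formed (products):
    H–H: 2 × 430 = 860
    O=O: 1 × 518 = 518
    Σ(formed) = 1378 kJ
  ΔH_1 = 1780 − 1378 = +402 kJ
Reaction 2:
  Bonds broken (reactants):
    C–H: 4 × 429 = 1716
    C=C: 1 × 636 = 636
    H–H: 1 × 430 = 430
    Σ(broken) = 2782 kJ
  Bonds formed (products):
    C–C: 1 × 355 = 355
    C–H: 6 × 429 = 2574
    Σ(formed) = 2929 kJ
  ΔH_2 = 2782 − 2929 = −147 kJ
ΔH_1 − ΔH_2 = +549 kJ, so reaction 2 has the more negative ΔH; |ΔH_1 − ΔH_2| = 549 kJ.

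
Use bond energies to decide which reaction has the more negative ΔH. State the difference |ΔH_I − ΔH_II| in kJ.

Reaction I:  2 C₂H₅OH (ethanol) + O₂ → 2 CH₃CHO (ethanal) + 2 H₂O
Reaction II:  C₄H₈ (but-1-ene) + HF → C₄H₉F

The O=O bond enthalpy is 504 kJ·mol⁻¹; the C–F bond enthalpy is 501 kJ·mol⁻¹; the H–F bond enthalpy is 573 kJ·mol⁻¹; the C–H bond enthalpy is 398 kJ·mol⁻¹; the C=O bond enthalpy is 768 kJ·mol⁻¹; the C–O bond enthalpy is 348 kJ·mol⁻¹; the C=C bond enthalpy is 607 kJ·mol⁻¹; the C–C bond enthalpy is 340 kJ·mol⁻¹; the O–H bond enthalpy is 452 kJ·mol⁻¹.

Reaction I, by 385 kJ

Reaction I:
  Bonds broken (reactants):
    C–C: 2 × 340 = 680
    C–H: 10 × 398 = 3980
    C–O: 2 × 348 = 696
    O–H: 2 × 452 = 904
    O=O: 1 × 504 = 504
    Σ(broken) = 6764 kJ
  Bonds formed (products):
    C–C: 2 × 340 = 680
    C–H: 8 × 398 = 3184
    C=O: 2 × 768 = 1536
    O–H: 4 × 452 = 1808
    Σ(formed) = 7208 kJ
  ΔH_I = 6764 − 7208 = −444 kJ
Reaction II:
  Bonds broken (reactants):
    C–C: 2 × 340 = 680
    C–H: 8 × 398 = 3184
    C=C: 1 × 607 = 607
    H–F: 1 × 573 = 573
    Σ(broken) = 5044 kJ
  Bonds formed (products):
    C–C: 3 × 340 = 1020
    C–F: 1 × 501 = 501
    C–H: 9 × 398 = 3582
    Σ(formed) = 5103 kJ
  ΔH_II = 5044 − 5103 = −59 kJ
ΔH_I − ΔH_II = −385 kJ, so reaction I has the more negative ΔH; |ΔH_I − ΔH_II| = 385 kJ.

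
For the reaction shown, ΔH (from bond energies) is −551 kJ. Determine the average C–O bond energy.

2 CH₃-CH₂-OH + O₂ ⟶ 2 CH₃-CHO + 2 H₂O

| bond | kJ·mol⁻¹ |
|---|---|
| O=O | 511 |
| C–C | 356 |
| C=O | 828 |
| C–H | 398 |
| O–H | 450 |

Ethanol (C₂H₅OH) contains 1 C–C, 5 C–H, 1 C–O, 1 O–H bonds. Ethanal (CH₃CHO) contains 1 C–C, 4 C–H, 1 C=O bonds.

D(C–O) ≈ 349 kJ/mol

Let D be the C–O bond energy.
Σ(broken) = 2×356 + 10×398 + 2×D + 2×450 + 1×511 = 6103 + 2D
Σ(formed) = 2×356 + 8×398 + 2×828 + 4×450 = 7352
ΔH = Σ(broken) − Σ(formed) = (6103 + 2D) − (7352) = −1249 + 2D
Setting this equal to −551 kJ gives 2D = 698, so D = 349 kJ/mol.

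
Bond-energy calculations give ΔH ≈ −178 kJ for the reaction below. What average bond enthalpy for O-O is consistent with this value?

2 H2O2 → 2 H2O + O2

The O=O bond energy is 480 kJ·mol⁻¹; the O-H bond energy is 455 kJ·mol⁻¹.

Let D be the O-O bond energy.
Σ(broken) = 4×455 + 2×D = 1820 + 2D
Σ(formed) = 4×455 + 1×480 = 2300
ΔH = Σ(broken) − Σ(formed) = (1820 + 2D) − (2300) = −480 + 2D
Setting this equal to −178 kJ gives 2D = 302, so D = 151 kJ/mol.

D(O-O) ≈ 151 kJ/mol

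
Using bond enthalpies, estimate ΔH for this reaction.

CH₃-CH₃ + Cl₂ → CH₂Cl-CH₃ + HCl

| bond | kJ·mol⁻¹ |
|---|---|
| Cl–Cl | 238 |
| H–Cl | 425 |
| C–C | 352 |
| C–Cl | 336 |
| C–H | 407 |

ΔH ≈ −116 kJ

Bonds broken (reactants):
  C–C: 1 × 352 = 352
  C–H: 6 × 407 = 2442
  Cl–Cl: 1 × 238 = 238
  Σ(broken) = 3032 kJ
Bonds formed (products):
  C–C: 1 × 352 = 352
  C–Cl: 1 × 336 = 336
  C–H: 5 × 407 = 2035
  H–Cl: 1 × 425 = 425
  Σ(formed) = 3148 kJ
ΔH = Σ(broken) − Σ(formed) = 3032 − 3148 = −116 kJ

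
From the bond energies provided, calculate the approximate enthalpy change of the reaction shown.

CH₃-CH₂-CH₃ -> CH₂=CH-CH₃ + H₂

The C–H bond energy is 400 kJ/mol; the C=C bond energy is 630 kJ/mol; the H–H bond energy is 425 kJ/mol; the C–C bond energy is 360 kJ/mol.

Bonds broken (reactants):
  C–C: 2 × 360 = 720
  C–H: 8 × 400 = 3200
  Σ(broken) = 3920 kJ
Bonds formed (products):
  C–C: 1 × 360 = 360
  C–H: 6 × 400 = 2400
  C=C: 1 × 630 = 630
  H–H: 1 × 425 = 425
  Σ(formed) = 3815 kJ
ΔH = Σ(broken) − Σ(formed) = 3920 − 3815 = +105 kJ

ΔH ≈ +105 kJ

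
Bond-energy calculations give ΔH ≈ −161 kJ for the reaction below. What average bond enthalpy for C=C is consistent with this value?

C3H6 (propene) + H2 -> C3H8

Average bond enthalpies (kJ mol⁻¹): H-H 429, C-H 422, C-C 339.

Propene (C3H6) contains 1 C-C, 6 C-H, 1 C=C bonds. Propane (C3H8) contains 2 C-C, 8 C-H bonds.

Let D be the C=C bond energy.
Σ(broken) = 1×339 + 6×422 + 1×D + 1×429 = 3300 + D
Σ(formed) = 2×339 + 8×422 = 4054
ΔH = Σ(broken) − Σ(formed) = (3300 + D) − (4054) = −754 + D
Setting this equal to −161 kJ gives D = 593 kJ/mol.

D(C=C) ≈ 593 kJ/mol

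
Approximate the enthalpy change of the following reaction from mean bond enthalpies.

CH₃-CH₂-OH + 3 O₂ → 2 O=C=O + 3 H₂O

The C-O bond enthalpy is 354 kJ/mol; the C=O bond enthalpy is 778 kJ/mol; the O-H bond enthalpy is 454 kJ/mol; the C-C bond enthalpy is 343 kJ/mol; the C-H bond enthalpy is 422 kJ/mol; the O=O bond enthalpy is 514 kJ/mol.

Bonds broken (reactants):
  C-C: 1 × 343 = 343
  C-H: 5 × 422 = 2110
  C-O: 1 × 354 = 354
  O-H: 1 × 454 = 454
  O=O: 3 × 514 = 1542
  Σ(broken) = 4803 kJ
Bonds formed (products):
  C=O: 4 × 778 = 3112
  O-H: 6 × 454 = 2724
  Σ(formed) = 5836 kJ
ΔH = Σ(broken) − Σ(formed) = 4803 − 5836 = −1033 kJ

ΔH ≈ −1033 kJ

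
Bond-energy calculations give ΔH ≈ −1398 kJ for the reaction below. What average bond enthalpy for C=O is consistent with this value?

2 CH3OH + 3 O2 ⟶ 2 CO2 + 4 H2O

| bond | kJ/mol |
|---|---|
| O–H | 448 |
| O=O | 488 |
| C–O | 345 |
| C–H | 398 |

D(C=O) ≈ 813 kJ/mol

Let D be the C=O bond energy.
Σ(broken) = 6×398 + 2×345 + 2×448 + 3×488 = 5438
Σ(formed) = 4×D + 8×448 = 3584 + 4D
ΔH = Σ(broken) − Σ(formed) = (5438) − (3584 + 4D) = +1854 − 4D
Setting this equal to −1398 kJ gives 4D = 3252, so D = 813 kJ/mol.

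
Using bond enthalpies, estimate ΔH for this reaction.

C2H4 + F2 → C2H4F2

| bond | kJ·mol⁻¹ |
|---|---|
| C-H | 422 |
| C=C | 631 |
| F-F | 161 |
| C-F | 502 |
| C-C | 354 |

Bonds broken (reactants):
  C-H: 4 × 422 = 1688
  C=C: 1 × 631 = 631
  F-F: 1 × 161 = 161
  Σ(broken) = 2480 kJ
Bonds formed (products):
  C-C: 1 × 354 = 354
  C-F: 2 × 502 = 1004
  C-H: 4 × 422 = 1688
  Σ(formed) = 3046 kJ
ΔH = Σ(broken) − Σ(formed) = 2480 − 3046 = −566 kJ

ΔH ≈ −566 kJ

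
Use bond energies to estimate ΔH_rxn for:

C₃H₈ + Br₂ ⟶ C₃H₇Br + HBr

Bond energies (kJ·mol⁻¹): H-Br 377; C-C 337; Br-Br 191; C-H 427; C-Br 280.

Bonds broken (reactants):
  Br-Br: 1 × 191 = 191
  C-C: 2 × 337 = 674
  C-H: 8 × 427 = 3416
  Σ(broken) = 4281 kJ
Bonds formed (products):
  C-Br: 1 × 280 = 280
  C-C: 2 × 337 = 674
  C-H: 7 × 427 = 2989
  H-Br: 1 × 377 = 377
  Σ(formed) = 4320 kJ
ΔH = Σ(broken) − Σ(formed) = 4281 − 4320 = −39 kJ

ΔH ≈ −39 kJ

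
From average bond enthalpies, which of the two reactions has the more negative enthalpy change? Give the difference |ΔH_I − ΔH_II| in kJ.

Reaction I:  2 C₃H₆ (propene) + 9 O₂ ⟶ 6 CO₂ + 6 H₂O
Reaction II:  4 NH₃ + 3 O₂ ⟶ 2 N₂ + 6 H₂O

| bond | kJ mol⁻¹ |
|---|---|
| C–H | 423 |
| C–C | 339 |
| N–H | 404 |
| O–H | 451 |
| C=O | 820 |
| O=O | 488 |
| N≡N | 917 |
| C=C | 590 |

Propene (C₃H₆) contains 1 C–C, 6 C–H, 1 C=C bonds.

Reaction I, by 2992 kJ

Reaction I:
  Bonds broken (reactants):
    C–C: 2 × 339 = 678
    C–H: 12 × 423 = 5076
    C=C: 2 × 590 = 1180
    O=O: 9 × 488 = 4392
    Σ(broken) = 11326 kJ
  Bonds formed (products):
    C=O: 12 × 820 = 9840
    O–H: 12 × 451 = 5412
    Σ(formed) = 15252 kJ
  ΔH_I = 11326 − 15252 = −3926 kJ
Reaction II:
  Bonds broken (reactants):
    N–H: 12 × 404 = 4848
    O=O: 3 × 488 = 1464
    Σ(broken) = 6312 kJ
  Bonds formed (products):
    N≡N: 2 × 917 = 1834
    O–H: 12 × 451 = 5412
    Σ(formed) = 7246 kJ
  ΔH_II = 6312 − 7246 = −934 kJ
ΔH_I − ΔH_II = −2992 kJ, so reaction I has the more negative ΔH; |ΔH_I − ΔH_II| = 2992 kJ.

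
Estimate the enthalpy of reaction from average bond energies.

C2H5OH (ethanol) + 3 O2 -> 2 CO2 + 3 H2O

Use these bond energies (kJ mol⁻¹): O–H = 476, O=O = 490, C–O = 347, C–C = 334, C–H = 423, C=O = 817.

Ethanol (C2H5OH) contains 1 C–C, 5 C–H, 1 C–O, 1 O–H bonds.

ΔH ≈ −1382 kJ

Bonds broken (reactants):
  C–C: 1 × 334 = 334
  C–H: 5 × 423 = 2115
  C–O: 1 × 347 = 347
  O–H: 1 × 476 = 476
  O=O: 3 × 490 = 1470
  Σ(broken) = 4742 kJ
Bonds formed (products):
  C=O: 4 × 817 = 3268
  O–H: 6 × 476 = 2856
  Σ(formed) = 6124 kJ
ΔH = Σ(broken) − Σ(formed) = 4742 − 6124 = −1382 kJ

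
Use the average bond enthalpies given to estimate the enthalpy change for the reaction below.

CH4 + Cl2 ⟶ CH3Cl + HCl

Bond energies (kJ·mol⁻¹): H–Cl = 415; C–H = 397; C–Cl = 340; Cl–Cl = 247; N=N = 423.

Bonds broken (reactants):
  C–H: 4 × 397 = 1588
  Cl–Cl: 1 × 247 = 247
  Σ(broken) = 1835 kJ
Bonds formed (products):
  C–Cl: 1 × 340 = 340
  C–H: 3 × 397 = 1191
  H–Cl: 1 × 415 = 415
  Σ(formed) = 1946 kJ
ΔH = Σ(broken) − Σ(formed) = 1835 − 1946 = −111 kJ

ΔH ≈ −111 kJ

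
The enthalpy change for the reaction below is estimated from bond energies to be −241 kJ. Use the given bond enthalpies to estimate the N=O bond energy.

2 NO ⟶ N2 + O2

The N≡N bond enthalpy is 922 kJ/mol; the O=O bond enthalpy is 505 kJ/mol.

Let D be the N=O bond energy.
Σ(broken) = 2×D = 2D
Σ(formed) = 1×922 + 1×505 = 1427
ΔH = Σ(broken) − Σ(formed) = (2D) − (1427) = −1427 + 2D
Setting this equal to −241 kJ gives 2D = 1186, so D = 593 kJ/mol.

D(N=O) ≈ 593 kJ/mol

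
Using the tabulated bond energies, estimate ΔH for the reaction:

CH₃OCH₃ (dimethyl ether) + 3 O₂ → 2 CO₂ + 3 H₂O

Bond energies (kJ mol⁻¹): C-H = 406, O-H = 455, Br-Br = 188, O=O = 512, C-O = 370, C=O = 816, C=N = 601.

ΔH ≈ −1282 kJ

Bonds broken (reactants):
  C-H: 6 × 406 = 2436
  C-O: 2 × 370 = 740
  O=O: 3 × 512 = 1536
  Σ(broken) = 4712 kJ
Bonds formed (products):
  C=O: 4 × 816 = 3264
  O-H: 6 × 455 = 2730
  Σ(formed) = 5994 kJ
ΔH = Σ(broken) − Σ(formed) = 4712 − 5994 = −1282 kJ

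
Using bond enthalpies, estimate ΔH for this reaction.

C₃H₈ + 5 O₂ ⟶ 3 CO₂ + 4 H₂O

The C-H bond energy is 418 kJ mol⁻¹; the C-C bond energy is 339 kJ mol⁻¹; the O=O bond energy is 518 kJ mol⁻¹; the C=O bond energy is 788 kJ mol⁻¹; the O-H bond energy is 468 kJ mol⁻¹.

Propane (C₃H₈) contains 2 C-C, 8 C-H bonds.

ΔH ≈ −1860 kJ

Bonds broken (reactants):
  C-C: 2 × 339 = 678
  C-H: 8 × 418 = 3344
  O=O: 5 × 518 = 2590
  Σ(broken) = 6612 kJ
Bonds formed (products):
  C=O: 6 × 788 = 4728
  O-H: 8 × 468 = 3744
  Σ(formed) = 8472 kJ
ΔH = Σ(broken) − Σ(formed) = 6612 − 8472 = −1860 kJ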